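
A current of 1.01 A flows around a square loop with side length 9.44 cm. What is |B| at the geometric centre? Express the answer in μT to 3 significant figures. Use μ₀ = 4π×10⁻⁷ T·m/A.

B ≈ 12.1 μT

Each side is a finite straight segment at perpendicular distance d = a/(2 tan(π/4)) = 0.0472 m from the centre, with end-angles ±π/4.
One side contributes B₁ = (μ₀I/4πd)·2 sin(π/4) = 3.03×10⁻⁶ T.
All 4 sides add in the same direction: B = 4 × 3.03×10⁻⁶ = 1.21×10⁻⁵ T.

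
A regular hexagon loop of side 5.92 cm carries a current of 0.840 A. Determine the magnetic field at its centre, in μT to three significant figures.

B ≈ 9.83 μT

Each side is a finite straight segment at perpendicular distance d = a/(2 tan(π/6)) = 0.05127 m from the centre, with end-angles ±π/6.
One side contributes B₁ = (μ₀I/4πd)·2 sin(π/6) = 1.64×10⁻⁶ T.
All 6 sides add in the same direction: B = 6 × 1.64×10⁻⁶ = 9.83×10⁻⁶ T.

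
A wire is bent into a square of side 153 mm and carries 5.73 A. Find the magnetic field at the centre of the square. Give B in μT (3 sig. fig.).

Each side is a finite straight segment at perpendicular distance d = a/(2 tan(π/4)) = 0.0765 m from the centre, with end-angles ±π/4.
One side contributes B₁ = (μ₀I/4πd)·2 sin(π/4) = 1.06×10⁻⁵ T.
All 4 sides add in the same direction: B = 4 × 1.06×10⁻⁵ = 4.24×10⁻⁵ T.

B ≈ 42.4 μT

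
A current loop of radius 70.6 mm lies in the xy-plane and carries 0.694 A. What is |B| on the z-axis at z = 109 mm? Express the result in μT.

On the axis of a circular loop, B = μ₀IR² / [2(R²+z²)^(3/2)].
R² + z² = (0.0706)² + (0.109)² = 0.01687 m², and (R²+z²)^(3/2) = 2.19×10⁻³ m³.
B = (4π×10⁻⁷ × 0.694 × 0.004984) / (2 × 2.19×10⁻³) = 9.92×10⁻⁷ T.

B ≈ 0.992 μT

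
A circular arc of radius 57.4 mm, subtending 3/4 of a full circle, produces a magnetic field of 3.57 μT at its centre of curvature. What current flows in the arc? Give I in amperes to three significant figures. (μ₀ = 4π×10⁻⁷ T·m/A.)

I ≈ 0.435 A

For a circular arc, B = μ₀Iφ/(4πR) with φ in radians; here φ = 4.712 rad.
So I = 4πRB/(μ₀φ) = 4π × 0.0574 × 3.57×10⁻⁶ / (4π×10⁻⁷ × 4.712) = 0.435 A.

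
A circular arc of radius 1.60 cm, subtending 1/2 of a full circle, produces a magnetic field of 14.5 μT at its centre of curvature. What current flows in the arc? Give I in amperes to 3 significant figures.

I ≈ 0.738 A

For a circular arc, B = μ₀Iφ/(4πR) with φ in radians; here φ = 3.142 rad.
So I = 4πRB/(μ₀φ) = 4π × 0.016 × 1.45×10⁻⁵ / (4π×10⁻⁷ × 3.142) = 0.738 A.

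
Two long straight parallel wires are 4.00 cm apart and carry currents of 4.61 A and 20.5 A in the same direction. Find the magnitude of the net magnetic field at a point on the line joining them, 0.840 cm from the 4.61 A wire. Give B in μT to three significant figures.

B ≈ 20.0 μT

Each long wire gives B = μ₀I/(2πd). Distances are d₁ = 0.0084 m and d₂ = 0.0316 m.
B₁ = 1.10×10⁻⁴ T, B₂ = 1.30×10⁻⁴ T.
Between parallel currents the two contributions point in opposite directions, so they subtract. B = |B₁ − B₂| = |1.10×10⁻⁴ − 1.30×10⁻⁴| = 2.00×10⁻⁵ T.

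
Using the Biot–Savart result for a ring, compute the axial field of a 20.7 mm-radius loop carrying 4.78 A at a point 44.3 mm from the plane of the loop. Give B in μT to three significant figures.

B ≈ 11.0 μT

On the axis of a circular loop, B = μ₀IR² / [2(R²+z²)^(3/2)].
R² + z² = (0.0207)² + (0.0443)² = 0.002391 m², and (R²+z²)^(3/2) = 1.17×10⁻⁴ m³.
B = (4π×10⁻⁷ × 4.78 × 0.0004285) / (2 × 1.17×10⁻⁴) = 1.10×10⁻⁵ T.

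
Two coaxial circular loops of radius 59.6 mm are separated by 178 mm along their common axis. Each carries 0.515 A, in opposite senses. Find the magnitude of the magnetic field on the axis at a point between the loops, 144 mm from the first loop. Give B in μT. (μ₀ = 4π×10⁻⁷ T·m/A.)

B ≈ 3.25 μT

Each loop contributes B = μ₀IR²/[2(R²+z²)^(3/2)] on the axis, with z measured from that loop.
Loop 1 (z = 0.144 m): B₁ = 3.04×10⁻⁷ T. Loop 2 (z = 0.034 m): B₂ = 3.56×10⁻⁶ T.
The fields oppose: B = |B₁ − B₂| = 3.25×10⁻⁶ T.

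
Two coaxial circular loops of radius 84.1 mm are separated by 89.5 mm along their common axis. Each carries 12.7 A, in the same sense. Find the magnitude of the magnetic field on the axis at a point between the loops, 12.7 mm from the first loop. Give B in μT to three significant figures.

B ≈ 130 μT

Each loop contributes B = μ₀IR²/[2(R²+z²)^(3/2)] on the axis, with z measured from that loop.
Loop 1 (z = 0.0127 m): B₁ = 9.17×10⁻⁵ T. Loop 2 (z = 0.0768 m): B₂ = 3.82×10⁻⁵ T.
The fields add: B = B₁ + B₂ = 1.30×10⁻⁴ T.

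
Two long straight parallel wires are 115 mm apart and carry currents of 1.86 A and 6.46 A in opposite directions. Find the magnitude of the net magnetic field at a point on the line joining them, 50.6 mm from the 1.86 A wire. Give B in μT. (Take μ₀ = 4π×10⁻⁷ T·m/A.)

Each long wire gives B = μ₀I/(2πd). Distances are d₁ = 0.0506 m and d₂ = 0.0644 m.
B₁ = 7.35×10⁻⁶ T, B₂ = 2.01×10⁻⁵ T.
Between antiparallel currents both contributions point the same way, so they add. B = B₁ + B₂ = 7.35×10⁻⁶ + 2.01×10⁻⁵ = 2.74×10⁻⁵ T.

B ≈ 27.4 μT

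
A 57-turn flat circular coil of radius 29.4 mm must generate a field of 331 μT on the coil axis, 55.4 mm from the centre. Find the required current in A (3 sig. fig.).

I ≈ 2.64 A

For an N-turn coil, B = Nμ₀IR²/[2(R²+z²)^(3/2)] with R = 0.0294 m, z = 0.0554 m, so I = 2B(R²+z²)^(3/2)/(Nμ₀R²) = 2 × 3.31×10⁻⁴ × 2.47×10⁻⁴ / (57 × 4π×10⁻⁷ × 0.0008644) = 2.64 A.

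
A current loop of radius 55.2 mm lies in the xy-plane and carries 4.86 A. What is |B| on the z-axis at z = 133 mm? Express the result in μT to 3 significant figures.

On the axis of a circular loop, B = μ₀IR² / [2(R²+z²)^(3/2)].
R² + z² = (0.0552)² + (0.133)² = 0.02074 m², and (R²+z²)^(3/2) = 2.99×10⁻³ m³.
B = (4π×10⁻⁷ × 4.86 × 0.003047) / (2 × 2.99×10⁻³) = 3.12×10⁻⁶ T.

B ≈ 3.12 μT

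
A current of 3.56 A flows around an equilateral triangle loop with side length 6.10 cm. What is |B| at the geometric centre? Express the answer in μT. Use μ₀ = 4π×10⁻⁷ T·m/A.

Each side is a finite straight segment at perpendicular distance d = a/(2 tan(π/3)) = 0.01761 m from the centre, with end-angles ±π/3.
One side contributes B₁ = (μ₀I/4πd)·2 sin(π/3) = 3.50×10⁻⁵ T.
All 3 sides add in the same direction: B = 3 × 3.50×10⁻⁵ = 1.05×10⁻⁴ T.

B ≈ 105 μT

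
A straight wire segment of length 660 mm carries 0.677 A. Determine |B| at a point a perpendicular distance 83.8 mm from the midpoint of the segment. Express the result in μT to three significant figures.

For a finite straight segment, B = (μ₀I/4πd)(sinθ₁ + sinθ₂), where θ₁, θ₂ are the angles from the perpendicular to each end.
The perpendicular from the point meets the wire at its midpoint, so each end is L/2 = 0.33 m away along the wire.
sinθ₁ = 0.33/√(0.33²+0.0838²) = 0.9692; sinθ₂ = 0.33/√(0.33²+0.0838²) = 0.9692.
B = (4π×10⁻⁷ × 0.677) / (4π × 0.0838) × (0.9692 + 0.9692) = 1.57×10⁻⁶ T.

B ≈ 1.57 μT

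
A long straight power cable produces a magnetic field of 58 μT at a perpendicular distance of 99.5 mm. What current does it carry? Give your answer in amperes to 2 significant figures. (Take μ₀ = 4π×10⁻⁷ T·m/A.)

I ≈ 29 A

For a long straight wire B = μ₀I/(2πd), so I = 2πdB/μ₀.
I = 2π × 0.0995 × 5.80×10⁻⁵ / (4π×10⁻⁷) = 28.9 A.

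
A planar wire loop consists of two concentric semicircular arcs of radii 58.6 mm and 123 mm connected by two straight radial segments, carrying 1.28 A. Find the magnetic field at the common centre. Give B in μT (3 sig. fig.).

The radial connectors point toward the centre, so dl × r̂ = 0 and they contribute nothing.
Each semicircle gives μ₀I/(4R): inner arc 6.86×10⁻⁶ T, outer arc 3.27×10⁻⁶ T.
The two arcs carry current in opposite angular senses, so their fields oppose: B = |6.86×10⁻⁶ − 3.27×10⁻⁶| = 3.59×10⁻⁶ T.

B ≈ 3.59 μT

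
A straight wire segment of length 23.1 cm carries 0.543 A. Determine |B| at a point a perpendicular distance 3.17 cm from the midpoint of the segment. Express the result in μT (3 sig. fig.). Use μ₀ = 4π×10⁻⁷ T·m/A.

B ≈ 3.30 μT

For a finite straight segment, B = (μ₀I/4πd)(sinθ₁ + sinθ₂), where θ₁, θ₂ are the angles from the perpendicular to each end.
The perpendicular from the point meets the wire at its midpoint, so each end is L/2 = 0.1155 m away along the wire.
sinθ₁ = 0.1155/√(0.1155²+0.0317²) = 0.9643; sinθ₂ = 0.1155/√(0.1155²+0.0317²) = 0.9643.
B = (4π×10⁻⁷ × 0.543) / (4π × 0.0317) × (0.9643 + 0.9643) = 3.30×10⁻⁶ T.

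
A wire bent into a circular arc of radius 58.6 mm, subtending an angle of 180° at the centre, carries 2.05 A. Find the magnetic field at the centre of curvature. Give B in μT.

The Biot–Savart field of a circular arc at its centre is B = μ₀Iφ/(4πR), with φ = 3.142 rad.
B = (4π×10⁻⁷ × 2.05 × 3.142) / (4π × 0.0586) = 1.10×10⁻⁵ T.

B ≈ 11.0 μT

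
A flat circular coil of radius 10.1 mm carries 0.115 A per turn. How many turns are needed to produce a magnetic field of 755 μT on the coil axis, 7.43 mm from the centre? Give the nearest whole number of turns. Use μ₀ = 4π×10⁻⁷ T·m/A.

For an N-turn coil, B = Nμ₀IR²/[2(R²+z²)^(3/2)]. A single turn gives B₁ = 3.74×10⁻⁶ T with R = 0.0101 m, z = 0.00743 m.
N = B/B₁ = 7.55×10⁻⁴ / 3.74×10⁻⁶ = 201.91.

N = 202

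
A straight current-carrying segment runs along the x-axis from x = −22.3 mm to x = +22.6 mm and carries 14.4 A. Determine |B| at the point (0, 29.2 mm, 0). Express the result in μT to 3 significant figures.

B ≈ 60.1 μT

For a finite straight segment, B = (μ₀I/4πd)(sinθ₁ + sinθ₂), where θ₁, θ₂ are the angles from the perpendicular to each end.
The perpendicular distance is d = 0.0292 m; the end-offsets along the wire are a = 0.0223 m and b = 0.0226 m.
sinθ₁ = 0.0223/√(0.0223²+0.0292²) = 0.6069; sinθ₂ = 0.0226/√(0.0226²+0.0292²) = 0.6121.
B = (4π×10⁻⁷ × 14.4) / (4π × 0.0292) × (0.6069 + 0.6121) = 6.01×10⁻⁵ T.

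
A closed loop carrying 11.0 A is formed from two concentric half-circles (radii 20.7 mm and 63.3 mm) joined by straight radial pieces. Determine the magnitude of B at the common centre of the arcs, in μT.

The radial connectors point toward the centre, so dl × r̂ = 0 and they contribute nothing.
Each semicircle gives μ₀I/(4R): inner arc 1.67×10⁻⁴ T, outer arc 5.46×10⁻⁵ T.
The two arcs carry current in opposite angular senses, so their fields oppose: B = |1.67×10⁻⁴ − 5.46×10⁻⁵| = 1.12×10⁻⁴ T.

B ≈ 112 μT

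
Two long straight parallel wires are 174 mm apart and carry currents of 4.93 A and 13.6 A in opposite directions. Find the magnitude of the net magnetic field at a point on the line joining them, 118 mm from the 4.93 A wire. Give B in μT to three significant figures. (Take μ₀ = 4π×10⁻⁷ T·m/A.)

Each long wire gives B = μ₀I/(2πd). Distances are d₁ = 0.118 m and d₂ = 0.056 m.
B₁ = 8.36×10⁻⁶ T, B₂ = 4.86×10⁻⁵ T.
Between antiparallel currents both contributions point the same way, so they add. B = B₁ + B₂ = 8.36×10⁻⁶ + 4.86×10⁻⁵ = 5.69×10⁻⁵ T.

B ≈ 56.9 μT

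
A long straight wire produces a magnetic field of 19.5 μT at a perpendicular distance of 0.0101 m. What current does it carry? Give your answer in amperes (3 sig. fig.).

I ≈ 0.985 A

For a long straight wire B = μ₀I/(2πd), so I = 2πdB/μ₀.
I = 2π × 0.0101 × 1.95×10⁻⁵ / (4π×10⁻⁷) = 0.985 A.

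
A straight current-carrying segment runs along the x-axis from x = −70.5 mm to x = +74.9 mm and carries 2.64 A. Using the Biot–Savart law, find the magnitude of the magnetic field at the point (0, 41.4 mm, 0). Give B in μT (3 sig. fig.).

For a finite straight segment, B = (μ₀I/4πd)(sinθ₁ + sinθ₂), where θ₁, θ₂ are the angles from the perpendicular to each end.
The perpendicular distance is d = 0.0414 m; the end-offsets along the wire are a = 0.0705 m and b = 0.0749 m.
sinθ₁ = 0.0705/√(0.0705²+0.0414²) = 0.8623; sinθ₂ = 0.0749/√(0.0749²+0.0414²) = 0.8752.
B = (4π×10⁻⁷ × 2.64) / (4π × 0.0414) × (0.8623 + 0.8752) = 1.11×10⁻⁵ T.

B ≈ 11.1 μT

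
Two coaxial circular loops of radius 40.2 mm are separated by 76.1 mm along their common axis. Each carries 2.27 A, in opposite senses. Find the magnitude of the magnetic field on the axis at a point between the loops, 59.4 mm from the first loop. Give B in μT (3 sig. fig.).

B ≈ 21.7 μT

Each loop contributes B = μ₀IR²/[2(R²+z²)^(3/2)] on the axis, with z measured from that loop.
Loop 1 (z = 0.0594 m): B₁ = 6.25×10⁻⁶ T. Loop 2 (z = 0.0167 m): B₂ = 2.79×10⁻⁵ T.
The fields oppose: B = |B₁ − B₂| = 2.17×10⁻⁵ T.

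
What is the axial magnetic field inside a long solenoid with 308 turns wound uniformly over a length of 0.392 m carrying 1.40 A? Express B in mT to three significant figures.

B ≈ 1.38 mT

Inside a long solenoid, B = μ₀nI with n = 785.7 turns/m.
B = 4π×10⁻⁷ × 785.7 × 1.40 = 1.38×10⁻³ T.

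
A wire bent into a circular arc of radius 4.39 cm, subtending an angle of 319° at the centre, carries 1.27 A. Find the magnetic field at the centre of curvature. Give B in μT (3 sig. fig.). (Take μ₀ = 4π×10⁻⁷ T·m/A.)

The Biot–Savart field of a circular arc at its centre is B = μ₀Iφ/(4πR), with φ = 5.568 rad.
B = (4π×10⁻⁷ × 1.27 × 5.568) / (4π × 0.0439) = 1.61×10⁻⁵ T.

B ≈ 16.1 μT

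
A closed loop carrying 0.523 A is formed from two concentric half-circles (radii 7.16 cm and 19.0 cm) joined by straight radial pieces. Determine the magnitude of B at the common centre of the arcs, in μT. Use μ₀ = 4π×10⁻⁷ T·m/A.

The radial connectors point toward the centre, so dl × r̂ = 0 and they contribute nothing.
Each semicircle gives μ₀I/(4R): inner arc 2.29×10⁻⁶ T, outer arc 8.65×10⁻⁷ T.
The two arcs carry current in opposite angular senses, so their fields oppose: B = |2.29×10⁻⁶ − 8.65×10⁻⁷| = 1.43×10⁻⁶ T.

B ≈ 1.43 μT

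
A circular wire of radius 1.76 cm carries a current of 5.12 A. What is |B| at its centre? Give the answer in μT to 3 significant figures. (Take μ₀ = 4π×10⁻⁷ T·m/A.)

B ≈ 183 μT

At the centre of a circular loop the Biot–Savart law gives B = μ₀I/(2R).
B = (4π×10⁻⁷ × 5.12) / (2 × 0.0176) = 1.83×10⁻⁴ T.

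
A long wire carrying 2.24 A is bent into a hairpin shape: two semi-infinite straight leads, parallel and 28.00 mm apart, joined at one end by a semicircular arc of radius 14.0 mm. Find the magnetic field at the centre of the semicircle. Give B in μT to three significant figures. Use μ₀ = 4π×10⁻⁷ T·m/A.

The semicircular arc contributes B_arc = μ₀I·π/(4πR) = μ₀I/(4R) = 5.03×10⁻⁵ T.
Each semi-infinite lead is at perpendicular distance R = 0.014 m from the centre, with the perpendicular foot at its near end, so it contributes μ₀I/(4πR); both point the same way, together 3.20×10⁻⁵ T.
Arc and leads all point the same direction: B = 5.03×10⁻⁵ + 3.20×10⁻⁵ = 8.23×10⁻⁵ T.

B ≈ 82.3 μT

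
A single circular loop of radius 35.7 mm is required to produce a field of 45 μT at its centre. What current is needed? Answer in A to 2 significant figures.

I ≈ 2.6 A

At the centre of a circular loop B = μ₀I/(2R), so I = 2RB/μ₀.
With R = 0.0357 m, I = 2 × 0.0357 × 4.50×10⁻⁵ / (4π×10⁻⁷) = 2.56 A.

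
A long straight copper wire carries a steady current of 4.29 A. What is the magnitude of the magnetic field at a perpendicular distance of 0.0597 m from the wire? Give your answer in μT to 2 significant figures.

For an infinitely long straight wire, B = μ₀I/(2πd).
B = (4π×10⁻⁷ × 4.29) / (2π × 0.0597) = 1.44×10⁻⁵ T.

B ≈ 14 μT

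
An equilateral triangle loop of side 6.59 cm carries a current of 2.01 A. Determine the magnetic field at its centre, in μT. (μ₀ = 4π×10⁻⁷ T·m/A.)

B ≈ 54.9 μT

Each side is a finite straight segment at perpendicular distance d = a/(2 tan(π/3)) = 0.01902 m from the centre, with end-angles ±π/3.
One side contributes B₁ = (μ₀I/4πd)·2 sin(π/3) = 1.83×10⁻⁵ T.
All 3 sides add in the same direction: B = 3 × 1.83×10⁻⁵ = 5.49×10⁻⁵ T.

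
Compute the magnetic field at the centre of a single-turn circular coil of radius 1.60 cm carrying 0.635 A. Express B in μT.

B ≈ 24.9 μT

At the centre of a circular loop the Biot–Savart law gives B = μ₀I/(2R).
B = (4π×10⁻⁷ × 0.635) / (2 × 0.016) = 2.49×10⁻⁵ T.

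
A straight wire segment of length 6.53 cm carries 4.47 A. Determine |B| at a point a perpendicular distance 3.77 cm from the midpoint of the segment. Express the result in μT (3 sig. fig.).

For a finite straight segment, B = (μ₀I/4πd)(sinθ₁ + sinθ₂), where θ₁, θ₂ are the angles from the perpendicular to each end.
The perpendicular from the point meets the wire at its midpoint, so each end is L/2 = 0.03265 m away along the wire.
sinθ₁ = 0.03265/√(0.03265²+0.0377²) = 0.6547; sinθ₂ = 0.03265/√(0.03265²+0.0377²) = 0.6547.
B = (4π×10⁻⁷ × 4.47) / (4π × 0.0377) × (0.6547 + 0.6547) = 1.55×10⁻⁵ T.

B ≈ 15.5 μT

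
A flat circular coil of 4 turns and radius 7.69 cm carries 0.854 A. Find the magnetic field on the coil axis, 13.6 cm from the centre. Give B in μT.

B ≈ 3.33 μT

For an N-turn flat coil, B = Nμ₀IR²/[2(R²+z²)^(3/2)] with R = 0.0769 m, z = 0.136 m.
B = 4 × 8.32×10⁻⁷ T = 3.33×10⁻⁶ T.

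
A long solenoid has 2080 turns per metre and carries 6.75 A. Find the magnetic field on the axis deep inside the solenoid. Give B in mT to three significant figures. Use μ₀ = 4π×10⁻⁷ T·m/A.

B ≈ 17.6 mT

Inside a long solenoid, B = μ₀nI with n = 2080 turns/m.
B = 4π×10⁻⁷ × 2080 × 6.75 = 1.76×10⁻² T.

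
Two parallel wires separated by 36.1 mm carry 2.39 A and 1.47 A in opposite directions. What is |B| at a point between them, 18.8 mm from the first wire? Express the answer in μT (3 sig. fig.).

Each long wire gives B = μ₀I/(2πd). Distances are d₁ = 0.0188 m and d₂ = 0.0173 m.
B₁ = 2.54×10⁻⁵ T, B₂ = 1.70×10⁻⁵ T.
Between antiparallel currents both contributions point the same way, so they add. B = B₁ + B₂ = 2.54×10⁻⁵ + 1.70×10⁻⁵ = 4.24×10⁻⁵ T.

B ≈ 42.4 μT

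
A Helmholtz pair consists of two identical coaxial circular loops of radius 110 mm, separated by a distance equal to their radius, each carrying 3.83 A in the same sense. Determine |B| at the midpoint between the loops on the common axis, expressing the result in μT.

Each loop contributes B = μ₀IR²/[2(R²+z²)^(3/2)] on the axis, with z measured from that loop.
Loop 1 (z = 0.055 m): B₁ = 1.57×10⁻⁵ T. Loop 2 (z = 0.055 m): B₂ = 1.57×10⁻⁵ T.
The fields add: B = B₁ + B₂ = 3.13×10⁻⁵ T.

B ≈ 31.3 μT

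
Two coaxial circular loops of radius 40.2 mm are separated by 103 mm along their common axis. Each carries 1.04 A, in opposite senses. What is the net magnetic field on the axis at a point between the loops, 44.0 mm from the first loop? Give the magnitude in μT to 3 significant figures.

B ≈ 2.09 μT

Each loop contributes B = μ₀IR²/[2(R²+z²)^(3/2)] on the axis, with z measured from that loop.
Loop 1 (z = 0.044 m): B₁ = 4.99×10⁻⁶ T. Loop 2 (z = 0.059 m): B₂ = 2.90×10⁻⁶ T.
The fields oppose: B = |B₁ − B₂| = 2.09×10⁻⁶ T.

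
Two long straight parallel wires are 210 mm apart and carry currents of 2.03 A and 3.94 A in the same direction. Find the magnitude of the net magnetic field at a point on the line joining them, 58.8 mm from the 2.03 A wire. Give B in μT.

B ≈ 1.69 μT

Each long wire gives B = μ₀I/(2πd). Distances are d₁ = 0.0588 m and d₂ = 0.1512 m.
B₁ = 6.90×10⁻⁶ T, B₂ = 5.21×10⁻⁶ T.
Between parallel currents the two contributions point in opposite directions, so they subtract. B = |B₁ − B₂| = |6.90×10⁻⁶ − 5.21×10⁻⁶| = 1.69×10⁻⁶ T.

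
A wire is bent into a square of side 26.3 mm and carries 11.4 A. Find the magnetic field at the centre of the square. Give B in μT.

B ≈ 490 μT

Each side is a finite straight segment at perpendicular distance d = a/(2 tan(π/4)) = 0.01315 m from the centre, with end-angles ±π/4.
One side contributes B₁ = (μ₀I/4πd)·2 sin(π/4) = 1.23×10⁻⁴ T.
All 4 sides add in the same direction: B = 4 × 1.23×10⁻⁴ = 4.90×10⁻⁴ T.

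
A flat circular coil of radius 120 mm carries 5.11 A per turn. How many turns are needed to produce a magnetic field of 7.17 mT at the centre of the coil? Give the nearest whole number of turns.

N = 268

For an N-turn coil, B = Nμ₀I/(2R). A single turn gives B₁ = 2.68×10⁻⁵ T with R = 0.12 m.
N = B/B₁ = 7.17×10⁻³ / 2.68×10⁻⁵ = 267.98.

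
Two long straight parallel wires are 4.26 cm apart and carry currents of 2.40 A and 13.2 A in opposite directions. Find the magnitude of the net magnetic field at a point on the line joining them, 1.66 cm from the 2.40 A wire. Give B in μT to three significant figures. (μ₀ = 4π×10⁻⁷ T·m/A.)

B ≈ 130 μT

Each long wire gives B = μ₀I/(2πd). Distances are d₁ = 0.0166 m and d₂ = 0.026 m.
B₁ = 2.89×10⁻⁵ T, B₂ = 1.02×10⁻⁴ T.
Between antiparallel currents both contributions point the same way, so they add. B = B₁ + B₂ = 2.89×10⁻⁵ + 1.02×10⁻⁴ = 1.30×10⁻⁴ T.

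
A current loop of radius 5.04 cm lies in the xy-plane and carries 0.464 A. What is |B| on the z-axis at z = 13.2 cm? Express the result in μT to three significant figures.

On the axis of a circular loop, B = μ₀IR² / [2(R²+z²)^(3/2)].
R² + z² = (0.0504)² + (0.132)² = 0.01996 m², and (R²+z²)^(3/2) = 2.82×10⁻³ m³.
B = (4π×10⁻⁷ × 0.464 × 0.00254) / (2 × 2.82×10⁻³) = 2.63×10⁻⁷ T.

B ≈ 0.263 μT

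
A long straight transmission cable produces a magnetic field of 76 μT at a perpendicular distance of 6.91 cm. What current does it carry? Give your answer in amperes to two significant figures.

I ≈ 26 A

For a long straight wire B = μ₀I/(2πd), so I = 2πdB/μ₀.
I = 2π × 0.0691 × 7.60×10⁻⁵ / (4π×10⁻⁷) = 26.3 A.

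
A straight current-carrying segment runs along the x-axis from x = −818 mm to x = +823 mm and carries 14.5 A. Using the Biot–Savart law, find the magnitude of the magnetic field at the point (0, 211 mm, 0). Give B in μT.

B ≈ 13.3 μT

For a finite straight segment, B = (μ₀I/4πd)(sinθ₁ + sinθ₂), where θ₁, θ₂ are the angles from the perpendicular to each end.
The perpendicular distance is d = 0.211 m; the end-offsets along the wire are a = 0.818 m and b = 0.823 m.
sinθ₁ = 0.818/√(0.818²+0.211²) = 0.9683; sinθ₂ = 0.823/√(0.823²+0.211²) = 0.9687.
B = (4π×10⁻⁷ × 14.5) / (4π × 0.211) × (0.9683 + 0.9687) = 1.33×10⁻⁵ T.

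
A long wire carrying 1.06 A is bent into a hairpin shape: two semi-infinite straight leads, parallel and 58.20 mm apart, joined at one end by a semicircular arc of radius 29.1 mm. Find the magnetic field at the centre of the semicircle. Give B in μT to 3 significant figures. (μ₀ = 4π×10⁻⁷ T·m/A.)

B ≈ 18.7 μT

The semicircular arc contributes B_arc = μ₀I·π/(4πR) = μ₀I/(4R) = 1.14×10⁻⁵ T.
Each semi-infinite lead is at perpendicular distance R = 0.0291 m from the centre, with the perpendicular foot at its near end, so it contributes μ₀I/(4πR); both point the same way, together 7.29×10⁻⁶ T.
Arc and leads all point the same direction: B = 1.14×10⁻⁵ + 7.29×10⁻⁶ = 1.87×10⁻⁵ T.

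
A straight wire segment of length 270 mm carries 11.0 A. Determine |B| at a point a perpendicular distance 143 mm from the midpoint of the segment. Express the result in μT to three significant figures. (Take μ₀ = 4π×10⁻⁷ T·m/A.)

For a finite straight segment, B = (μ₀I/4πd)(sinθ₁ + sinθ₂), where θ₁, θ₂ are the angles from the perpendicular to each end.
The perpendicular from the point meets the wire at its midpoint, so each end is L/2 = 0.135 m away along the wire.
sinθ₁ = 0.135/√(0.135²+0.143²) = 0.6865; sinθ₂ = 0.135/√(0.135²+0.143²) = 0.6865.
B = (4π×10⁻⁷ × 11.0) / (4π × 0.143) × (0.6865 + 0.6865) = 1.06×10⁻⁵ T.

B ≈ 10.6 μT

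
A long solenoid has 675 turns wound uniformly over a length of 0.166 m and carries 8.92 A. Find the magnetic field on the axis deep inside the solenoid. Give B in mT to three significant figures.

B ≈ 45.6 mT

Inside a long solenoid, B = μ₀nI with n = 4066 turns/m.
B = 4π×10⁻⁷ × 4066 × 8.92 = 4.56×10⁻² T.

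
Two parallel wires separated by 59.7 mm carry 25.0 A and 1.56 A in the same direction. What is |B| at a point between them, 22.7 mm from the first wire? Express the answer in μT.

Each long wire gives B = μ₀I/(2πd). Distances are d₁ = 0.0227 m and d₂ = 0.037 m.
B₁ = 2.20×10⁻⁴ T, B₂ = 8.43×10⁻⁶ T.
Between parallel currents the two contributions point in opposite directions, so they subtract. B = |B₁ − B₂| = |2.20×10⁻⁴ − 8.43×10⁻⁶| = 2.12×10⁻⁴ T.

B ≈ 212 μT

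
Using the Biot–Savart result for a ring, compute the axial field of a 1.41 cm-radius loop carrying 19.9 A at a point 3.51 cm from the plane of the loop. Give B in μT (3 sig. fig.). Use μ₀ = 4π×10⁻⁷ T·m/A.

B ≈ 45.9 μT

On the axis of a circular loop, B = μ₀IR² / [2(R²+z²)^(3/2)].
R² + z² = (0.0141)² + (0.0351)² = 0.001431 m², and (R²+z²)^(3/2) = 5.41×10⁻⁵ m³.
B = (4π×10⁻⁷ × 19.9 × 0.0001988) / (2 × 5.41×10⁻⁵) = 4.59×10⁻⁵ T.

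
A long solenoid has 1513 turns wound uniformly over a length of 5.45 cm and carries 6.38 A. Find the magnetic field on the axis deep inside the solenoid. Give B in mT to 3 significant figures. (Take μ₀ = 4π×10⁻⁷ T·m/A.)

Inside a long solenoid, B = μ₀nI with n = 2.776×10⁴ turns/m.
B = 4π×10⁻⁷ × 2.776×10⁴ × 6.38 = 0.223 T.

B ≈ 223 mT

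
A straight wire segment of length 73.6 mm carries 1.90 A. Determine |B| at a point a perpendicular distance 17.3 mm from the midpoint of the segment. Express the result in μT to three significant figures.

B ≈ 19.9 μT

For a finite straight segment, B = (μ₀I/4πd)(sinθ₁ + sinθ₂), where θ₁, θ₂ are the angles from the perpendicular to each end.
The perpendicular from the point meets the wire at its midpoint, so each end is L/2 = 0.0368 m away along the wire.
sinθ₁ = 0.0368/√(0.0368²+0.0173²) = 0.9050; sinθ₂ = 0.0368/√(0.0368²+0.0173²) = 0.9050.
B = (4π×10⁻⁷ × 1.90) / (4π × 0.0173) × (0.9050 + 0.9050) = 1.99×10⁻⁵ T.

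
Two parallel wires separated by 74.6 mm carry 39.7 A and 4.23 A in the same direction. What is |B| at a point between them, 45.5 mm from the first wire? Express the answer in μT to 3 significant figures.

Each long wire gives B = μ₀I/(2πd). Distances are d₁ = 0.0455 m and d₂ = 0.0291 m.
B₁ = 1.75×10⁻⁴ T, B₂ = 2.91×10⁻⁵ T.
Between parallel currents the two contributions point in opposite directions, so they subtract. B = |B₁ − B₂| = |1.75×10⁻⁴ − 2.91×10⁻⁵| = 1.45×10⁻⁴ T.

B ≈ 145 μT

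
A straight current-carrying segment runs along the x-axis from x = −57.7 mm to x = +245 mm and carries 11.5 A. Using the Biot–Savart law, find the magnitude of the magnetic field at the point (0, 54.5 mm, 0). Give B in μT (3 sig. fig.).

For a finite straight segment, B = (μ₀I/4πd)(sinθ₁ + sinθ₂), where θ₁, θ₂ are the angles from the perpendicular to each end.
The perpendicular distance is d = 0.0545 m; the end-offsets along the wire are a = 0.0577 m and b = 0.245 m.
sinθ₁ = 0.0577/√(0.0577²+0.0545²) = 0.7270; sinθ₂ = 0.245/√(0.245²+0.0545²) = 0.9761.
B = (4π×10⁻⁷ × 11.5) / (4π × 0.0545) × (0.7270 + 0.9761) = 3.59×10⁻⁵ T.

B ≈ 35.9 μT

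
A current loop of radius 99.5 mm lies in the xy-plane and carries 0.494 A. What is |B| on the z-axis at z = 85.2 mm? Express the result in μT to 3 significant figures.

B ≈ 1.37 μT

On the axis of a circular loop, B = μ₀IR² / [2(R²+z²)^(3/2)].
R² + z² = (0.0995)² + (0.0852)² = 0.01716 m², and (R²+z²)^(3/2) = 2.25×10⁻³ m³.
B = (4π×10⁻⁷ × 0.494 × 0.0099) / (2 × 2.25×10⁻³) = 1.37×10⁻⁶ T.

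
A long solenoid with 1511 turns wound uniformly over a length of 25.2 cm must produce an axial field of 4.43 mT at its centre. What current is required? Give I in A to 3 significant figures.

I ≈ 0.588 A

Inside a long solenoid B = μ₀nI with n = 5996 m⁻¹, so I = B/(μ₀n).
I = 4.43×10⁻³ / (4π×10⁻⁷ × 5996) = 0.588 A.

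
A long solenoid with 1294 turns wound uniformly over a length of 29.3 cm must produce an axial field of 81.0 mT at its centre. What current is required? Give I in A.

I ≈ 14.6 A

Inside a long solenoid B = μ₀nI with n = 4416 m⁻¹, so I = B/(μ₀n).
I = 8.10×10⁻² / (4π×10⁻⁷ × 4416) = 14.6 A.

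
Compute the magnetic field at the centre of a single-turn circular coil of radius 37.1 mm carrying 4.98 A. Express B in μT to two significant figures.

B ≈ 84 μT

At the centre of a circular loop the Biot–Savart law gives B = μ₀I/(2R).
B = (4π×10⁻⁷ × 4.98) / (2 × 0.0371) = 8.43×10⁻⁵ T.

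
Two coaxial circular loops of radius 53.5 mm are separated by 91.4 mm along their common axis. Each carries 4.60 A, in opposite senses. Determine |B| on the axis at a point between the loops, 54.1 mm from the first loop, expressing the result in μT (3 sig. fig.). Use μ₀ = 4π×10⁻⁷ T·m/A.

B ≈ 11.0 μT

Each loop contributes B = μ₀IR²/[2(R²+z²)^(3/2)] on the axis, with z measured from that loop.
Loop 1 (z = 0.0541 m): B₁ = 1.88×10⁻⁵ T. Loop 2 (z = 0.0373 m): B₂ = 2.98×10⁻⁵ T.
The fields oppose: B = |B₁ − B₂| = 1.10×10⁻⁵ T.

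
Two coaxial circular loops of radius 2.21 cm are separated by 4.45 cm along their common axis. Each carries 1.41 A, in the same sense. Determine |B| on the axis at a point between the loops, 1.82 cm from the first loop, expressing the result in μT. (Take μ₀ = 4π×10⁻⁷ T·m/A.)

B ≈ 29.1 μT

Each loop contributes B = μ₀IR²/[2(R²+z²)^(3/2)] on the axis, with z measured from that loop.
Loop 1 (z = 0.0182 m): B₁ = 1.84×10⁻⁵ T. Loop 2 (z = 0.0263 m): B₂ = 1.07×10⁻⁵ T.
The fields add: B = B₁ + B₂ = 2.91×10⁻⁵ T.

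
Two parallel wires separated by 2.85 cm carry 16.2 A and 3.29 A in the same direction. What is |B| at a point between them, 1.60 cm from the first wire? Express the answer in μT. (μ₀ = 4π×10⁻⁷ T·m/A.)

Each long wire gives B = μ₀I/(2πd). Distances are d₁ = 0.016 m and d₂ = 0.0125 m.
B₁ = 2.02×10⁻⁴ T, B₂ = 5.26×10⁻⁵ T.
Between parallel currents the two contributions point in opposite directions, so they subtract. B = |B₁ − B₂| = |2.02×10⁻⁴ − 5.26×10⁻⁵| = 1.50×10⁻⁴ T.

B ≈ 150 μT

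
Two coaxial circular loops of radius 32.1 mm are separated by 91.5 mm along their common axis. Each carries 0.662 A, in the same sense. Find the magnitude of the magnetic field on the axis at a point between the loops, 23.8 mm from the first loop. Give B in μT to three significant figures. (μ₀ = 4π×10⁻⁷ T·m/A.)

B ≈ 7.74 μT

Each loop contributes B = μ₀IR²/[2(R²+z²)^(3/2)] on the axis, with z measured from that loop.
Loop 1 (z = 0.0238 m): B₁ = 6.72×10⁻⁶ T. Loop 2 (z = 0.0677 m): B₂ = 1.02×10⁻⁶ T.
The fields add: B = B₁ + B₂ = 7.74×10⁻⁶ T.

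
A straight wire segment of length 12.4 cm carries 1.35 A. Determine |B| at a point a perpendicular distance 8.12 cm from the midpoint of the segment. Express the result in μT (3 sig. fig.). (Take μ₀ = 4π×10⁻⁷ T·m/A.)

B ≈ 2.02 μT

For a finite straight segment, B = (μ₀I/4πd)(sinθ₁ + sinθ₂), where θ₁, θ₂ are the angles from the perpendicular to each end.
The perpendicular from the point meets the wire at its midpoint, so each end is L/2 = 0.062 m away along the wire.
sinθ₁ = 0.062/√(0.062²+0.0812²) = 0.6069; sinθ₂ = 0.062/√(0.062²+0.0812²) = 0.6069.
B = (4π×10⁻⁷ × 1.35) / (4π × 0.0812) × (0.6069 + 0.6069) = 2.02×10⁻⁶ T.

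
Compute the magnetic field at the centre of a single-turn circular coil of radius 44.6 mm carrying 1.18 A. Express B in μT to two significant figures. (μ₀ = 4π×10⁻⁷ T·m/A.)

B ≈ 17 μT

At the centre of a circular loop the Biot–Savart law gives B = μ₀I/(2R).
B = (4π×10⁻⁷ × 1.18) / (2 × 0.0446) = 1.66×10⁻⁵ T.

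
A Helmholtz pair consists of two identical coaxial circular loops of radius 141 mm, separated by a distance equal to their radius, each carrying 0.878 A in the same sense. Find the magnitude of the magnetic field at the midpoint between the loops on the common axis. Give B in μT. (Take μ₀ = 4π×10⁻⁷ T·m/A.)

B ≈ 5.60 μT

Each loop contributes B = μ₀IR²/[2(R²+z²)^(3/2)] on the axis, with z measured from that loop.
Loop 1 (z = 0.0705 m): B₁ = 2.80×10⁻⁶ T. Loop 2 (z = 0.0705 m): B₂ = 2.80×10⁻⁶ T.
The fields add: B = B₁ + B₂ = 5.60×10⁻⁶ T.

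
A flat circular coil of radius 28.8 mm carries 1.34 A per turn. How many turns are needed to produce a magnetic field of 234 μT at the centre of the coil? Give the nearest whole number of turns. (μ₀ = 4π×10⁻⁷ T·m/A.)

For an N-turn coil, B = Nμ₀I/(2R). A single turn gives B₁ = 2.92×10⁻⁵ T with R = 0.0288 m.
N = B/B₁ = 2.34×10⁻⁴ / 2.92×10⁻⁵ = 8.00.

N = 8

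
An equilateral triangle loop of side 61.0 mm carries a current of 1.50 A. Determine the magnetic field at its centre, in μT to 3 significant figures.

Each side is a finite straight segment at perpendicular distance d = a/(2 tan(π/3)) = 0.01761 m from the centre, with end-angles ±π/3.
One side contributes B₁ = (μ₀I/4πd)·2 sin(π/3) = 1.48×10⁻⁵ T.
All 3 sides add in the same direction: B = 3 × 1.48×10⁻⁵ = 4.43×10⁻⁵ T.

B ≈ 44.3 μT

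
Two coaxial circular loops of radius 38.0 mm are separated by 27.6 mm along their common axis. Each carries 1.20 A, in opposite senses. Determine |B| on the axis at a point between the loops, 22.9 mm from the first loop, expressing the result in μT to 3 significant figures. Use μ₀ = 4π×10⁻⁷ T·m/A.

Each loop contributes B = μ₀IR²/[2(R²+z²)^(3/2)] on the axis, with z measured from that loop.
Loop 1 (z = 0.0229 m): B₁ = 1.25×10⁻⁵ T. Loop 2 (z = 0.0047 m): B₂ = 1.94×10⁻⁵ T.
The fields oppose: B = |B₁ − B₂| = 6.93×10⁻⁶ T.

B ≈ 6.93 μT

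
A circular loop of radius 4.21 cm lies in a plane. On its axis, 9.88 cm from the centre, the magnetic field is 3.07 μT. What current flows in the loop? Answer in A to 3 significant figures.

I ≈ 3.41 A

On the axis of a loop, B = μ₀IR²/[2(R²+z²)^(3/2)], so I = 2B(R²+z²)^(3/2)/(μ₀R²).
R² + z² = 0.001772 + 0.009761 = 0.01153 m²; raised to 3/2 gives 1.24×10⁻³ m³.
I = 2 × 3.07×10⁻⁶ × 1.24×10⁻³ / (1.26×10⁻⁶ × 0.001772) = 3.41 A.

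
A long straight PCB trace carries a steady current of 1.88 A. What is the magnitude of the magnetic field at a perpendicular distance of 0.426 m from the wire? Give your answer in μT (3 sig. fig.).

B ≈ 0.883 μT

For an infinitely long straight wire, B = μ₀I/(2πd).
B = (4π×10⁻⁷ × 1.88) / (2π × 0.426) = 8.83×10⁻⁷ T.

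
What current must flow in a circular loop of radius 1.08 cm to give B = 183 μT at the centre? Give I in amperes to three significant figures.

I ≈ 3.15 A

At the centre of a circular loop B = μ₀I/(2R), so I = 2RB/μ₀.
With R = 0.0108 m, I = 2 × 0.0108 × 1.83×10⁻⁴ / (4π×10⁻⁷) = 3.15 A.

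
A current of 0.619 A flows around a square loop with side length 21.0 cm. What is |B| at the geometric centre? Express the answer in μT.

Each side is a finite straight segment at perpendicular distance d = a/(2 tan(π/4)) = 0.105 m from the centre, with end-angles ±π/4.
One side contributes B₁ = (μ₀I/4πd)·2 sin(π/4) = 8.34×10⁻⁷ T.
All 4 sides add in the same direction: B = 4 × 8.34×10⁻⁷ = 3.33×10⁻⁶ T.

B ≈ 3.33 μT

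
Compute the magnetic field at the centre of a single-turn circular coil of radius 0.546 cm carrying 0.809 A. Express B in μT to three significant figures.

At the centre of a circular loop the Biot–Savart law gives B = μ₀I/(2R).
B = (4π×10⁻⁷ × 0.809) / (2 × 0.00546) = 9.31×10⁻⁵ T.

B ≈ 93.1 μT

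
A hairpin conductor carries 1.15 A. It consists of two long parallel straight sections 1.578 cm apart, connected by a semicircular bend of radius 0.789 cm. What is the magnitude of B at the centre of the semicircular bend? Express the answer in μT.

The semicircular arc contributes B_arc = μ₀I·π/(4πR) = μ₀I/(4R) = 4.58×10⁻⁵ T.
Each semi-infinite lead is at perpendicular distance R = 0.00789 m from the centre, with the perpendicular foot at its near end, so it contributes μ₀I/(4πR); both point the same way, together 2.92×10⁻⁵ T.
Arc and leads all point the same direction: B = 4.58×10⁻⁵ + 2.92×10⁻⁵ = 7.49×10⁻⁵ T.

B ≈ 74.9 μT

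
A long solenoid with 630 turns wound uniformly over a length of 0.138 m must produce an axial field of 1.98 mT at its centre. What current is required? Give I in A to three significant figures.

Inside a long solenoid B = μ₀nI with n = 4565 m⁻¹, so I = B/(μ₀n).
I = 1.98×10⁻³ / (4π×10⁻⁷ × 4565) = 0.345 A.

I ≈ 0.345 A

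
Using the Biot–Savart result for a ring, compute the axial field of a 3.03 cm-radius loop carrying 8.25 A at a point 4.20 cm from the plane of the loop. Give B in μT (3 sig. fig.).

B ≈ 34.3 μT

On the axis of a circular loop, B = μ₀IR² / [2(R²+z²)^(3/2)].
R² + z² = (0.0303)² + (0.042)² = 0.002682 m², and (R²+z²)^(3/2) = 1.39×10⁻⁴ m³.
B = (4π×10⁻⁷ × 8.25 × 0.0009181) / (2 × 1.39×10⁻⁴) = 3.43×10⁻⁵ T.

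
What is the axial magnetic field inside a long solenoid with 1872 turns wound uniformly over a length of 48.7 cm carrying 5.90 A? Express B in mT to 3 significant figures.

B ≈ 28.5 mT

Inside a long solenoid, B = μ₀nI with n = 3844 turns/m.
B = 4π×10⁻⁷ × 3844 × 5.90 = 2.85×10⁻² T.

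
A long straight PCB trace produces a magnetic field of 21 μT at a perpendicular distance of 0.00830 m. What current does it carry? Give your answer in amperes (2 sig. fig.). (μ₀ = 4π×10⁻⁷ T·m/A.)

I ≈ 0.87 A

For a long straight wire B = μ₀I/(2πd), so I = 2πdB/μ₀.
I = 2π × 0.0083 × 2.10×10⁻⁵ / (4π×10⁻⁷) = 0.872 A.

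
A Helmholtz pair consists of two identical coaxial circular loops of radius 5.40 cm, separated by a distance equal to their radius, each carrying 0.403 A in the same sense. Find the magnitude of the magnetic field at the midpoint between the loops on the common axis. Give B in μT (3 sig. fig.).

B ≈ 6.71 μT

Each loop contributes B = μ₀IR²/[2(R²+z²)^(3/2)] on the axis, with z measured from that loop.
Loop 1 (z = 0.027 m): B₁ = 3.36×10⁻⁶ T. Loop 2 (z = 0.027 m): B₂ = 3.36×10⁻⁶ T.
The fields add: B = B₁ + B₂ = 6.71×10⁻⁶ T.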